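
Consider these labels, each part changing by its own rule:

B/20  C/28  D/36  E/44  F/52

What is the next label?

Letter — letters move forward 1 place in the alphabet: B, C, D, E, F → G.
Second component goes 20, 28, 36, 44, 52 → 60 (+8 each step).
Putting it together: G/60.

G/60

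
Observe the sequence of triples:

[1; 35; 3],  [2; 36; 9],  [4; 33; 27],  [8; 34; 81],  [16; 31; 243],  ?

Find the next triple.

First component: ×2 each step, so 1, 2, 4, 8, 16 → 32.
Second component — alternating steps +1, −3, +1, −3, …: 35, 36, 33, 34, 31 → 32.
Third component: ×3 each step; 3, 9, 27, 81, 243 → 729.
So the next triple is [32; 32; 729].

[32; 32; 729]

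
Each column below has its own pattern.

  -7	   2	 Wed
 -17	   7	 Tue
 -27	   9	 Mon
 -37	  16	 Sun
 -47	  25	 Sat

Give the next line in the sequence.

For the first component, −10 each step: -7, -17, -27, -37, -47 → -57.
Second component: 2, 7, 9, 16, 25 → 41 (each term is the sum of the two before it).
Day: runs backward through the weekdays Mon→Sun; Wed, Tue, Mon, Sun, Sat → Fri.
Putting it together: -57  41  Fri.

-57  41  Fri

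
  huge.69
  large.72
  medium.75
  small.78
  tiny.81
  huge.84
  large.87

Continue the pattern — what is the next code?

medium.90

Size — repeats huge → large → medium → small → tiny: huge, large, medium, small, tiny, huge, large → medium.
Second component: +3 each step, so 69, 72, 75, 78, 81, 84, 87 → 90.
Combining the parts gives medium.90.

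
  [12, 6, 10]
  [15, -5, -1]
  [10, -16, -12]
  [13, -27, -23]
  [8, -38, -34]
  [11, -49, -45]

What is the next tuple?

First value: alternating steps +3, −5, +3, −5, …; 12, 15, 10, 13, 8, 11 → 6.
Second value: −11 each step; 6, -5, -16, -27, -38, -49 → -60.
Third value goes 10, -1, -12, -23, -34, -45 → -56 (always 4 more than the second value).
Combining the parts gives [6, -60, -56].

[6, -60, -56]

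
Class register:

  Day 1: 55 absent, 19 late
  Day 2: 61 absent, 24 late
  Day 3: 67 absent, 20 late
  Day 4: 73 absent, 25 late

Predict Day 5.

Absent: +6 each step; 55, 61, 67, 73 → 79.
For the late, alternating steps +5, −4, +5, −4, …: 19, 24, 20, 25 → 21.
So the next row is 79 absent, 21 late.

79 absent, 21 late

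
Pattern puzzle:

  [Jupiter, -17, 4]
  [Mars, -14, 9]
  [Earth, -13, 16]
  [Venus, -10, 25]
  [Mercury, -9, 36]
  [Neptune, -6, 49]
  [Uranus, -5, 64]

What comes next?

Planet: Jupiter, Mars, Earth, Venus, Mercury, Neptune, Uranus → Saturn (runs backward through the planets Mercury→Neptune).
Second component: alternating steps +3, +1, +3, +1, …; -17, -14, -13, -10, -9, -6, -5 → -2.
Third component: 4, 9, 16, 25, 36, 49, 64 → 81 (perfect squares: 2², 3², 4², …).
Putting it together: [Saturn, -2, 81].

[Saturn, -2, 81]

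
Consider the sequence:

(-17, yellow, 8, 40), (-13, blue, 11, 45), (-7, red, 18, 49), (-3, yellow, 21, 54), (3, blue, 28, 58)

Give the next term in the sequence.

First slot — alternating steps +4, +6, +4, +6, …: -17, -13, -7, -3, 3 → 7.
Colour — repeats yellow → blue → red: yellow, blue, red, yellow, blue → red.
Third slot goes 8, 11, 18, 21, 28 → 31 (alternating steps +3, +7, +3, +7, …).
Fourth slot: alternating steps +5, +4, +5, +4, …; 40, 45, 49, 54, 58 → 63.
Combining the parts gives (7, red, 31, 63).

(7, red, 31, 63)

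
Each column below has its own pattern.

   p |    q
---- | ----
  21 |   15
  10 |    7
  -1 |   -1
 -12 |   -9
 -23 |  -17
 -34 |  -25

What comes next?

-45  -33

Column p — −11 each step: 21, 10, -1, -12, -23, -34 → -45.
Column q: 15, 7, -1, -9, -17, -25 → -33 (−8 each step).
Combining the parts gives -45  -33.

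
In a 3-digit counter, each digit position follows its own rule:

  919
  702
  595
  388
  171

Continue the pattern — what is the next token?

964

First digit goes 9, 7, 5, 3, 1 → 9 (−2 each step, mod 10).
Second digit: −1 each step, mod 10; 1, 0, 9, 8, 7 → 6.
Third digit — +3 each step, mod 10: 9, 2, 5, 8, 1 → 4.
Putting it together: 964.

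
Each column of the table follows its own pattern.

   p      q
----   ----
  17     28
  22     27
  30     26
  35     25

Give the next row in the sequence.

43  24

For the column p, alternating steps +5, +8, +5, +8, …: 17, 22, 30, 35 → 43.
Column q: 28, 27, 26, 25 → 24 (−1 each step).
Combining the parts gives 43  24.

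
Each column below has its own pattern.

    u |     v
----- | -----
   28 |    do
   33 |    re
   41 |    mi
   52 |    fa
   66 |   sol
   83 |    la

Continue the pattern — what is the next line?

Column u goes 28, 33, 41, 52, 66, 83 → 103 (differences are 5, 8, 11, … (increasing by 3 each time)).
Column v — runs through the solfège scale do→ti: do, re, mi, fa, sol, la → ti.
Combining the parts gives 103  ti.

103  ti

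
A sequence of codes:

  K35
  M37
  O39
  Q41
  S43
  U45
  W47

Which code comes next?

Letter: letters move forward 2 places in the alphabet; K, M, O, Q, S, U, W → Y.
For the second component, +2 each step: 35, 37, 39, 41, 43, 45, 47 → 49.
Combining the parts gives Y49.

Y49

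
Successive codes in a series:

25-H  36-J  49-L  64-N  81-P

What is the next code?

100-R

For the first component, perfect squares: 5², 6², 7², …: 25, 36, 49, 64, 81 → 100.
Letter: letters move forward 2 places in the alphabet, so H, J, L, N, P → R.
Putting it together: 100-R.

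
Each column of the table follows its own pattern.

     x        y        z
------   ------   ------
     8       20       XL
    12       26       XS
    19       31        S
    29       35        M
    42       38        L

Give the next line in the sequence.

58  40  XL

For the column x, differences are 4, 7, 10, … (increasing by 3 each time): 8, 12, 19, 29, 42 → 58.
For the column y, differences are 6, 5, 4, … (decreasing by 1 each time): 20, 26, 31, 35, 38 → 40.
Column z: XL, XS, S, M, L → XL (runs through clothing sizes XS→XL).
Putting it together: 58  40  XL.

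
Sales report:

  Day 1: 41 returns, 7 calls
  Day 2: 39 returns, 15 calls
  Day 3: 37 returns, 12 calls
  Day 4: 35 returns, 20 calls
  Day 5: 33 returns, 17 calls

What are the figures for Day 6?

Returns: 41, 39, 37, 35, 33 → 31 (−2 each step).
Calls — alternating steps +8, −3, +8, −3, …: 7, 15, 12, 20, 17 → 25.
Putting it together: 31 returns, 25 calls.

31 returns, 25 calls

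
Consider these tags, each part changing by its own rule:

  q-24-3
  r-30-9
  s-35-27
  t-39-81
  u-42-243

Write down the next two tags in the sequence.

Letter goes q, r, s, t, u → v → w (letters move forward 1 place in the alphabet).
Second component: 24, 30, 35, 39, 42 → 44 → 45 (differences are 6, 5, 4, … (decreasing by 1 each time)).
For the third component, ×3 each step: 3, 9, 27, 81, 243 → 729 → 2187.
Putting the parts together: v-44-729 and then w-45-2187.

v-44-729 then w-45-2187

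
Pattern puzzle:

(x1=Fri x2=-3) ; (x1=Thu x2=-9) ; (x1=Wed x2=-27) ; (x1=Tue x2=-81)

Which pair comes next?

X1: runs backward through the weekdays Mon→Sun, so Fri, Thu, Wed, Tue → Mon.
X2: ×3 each step, so -3, -9, -27, -81 → -243.
Putting it together: (x1=Mon x2=-243).

(x1=Mon x2=-243)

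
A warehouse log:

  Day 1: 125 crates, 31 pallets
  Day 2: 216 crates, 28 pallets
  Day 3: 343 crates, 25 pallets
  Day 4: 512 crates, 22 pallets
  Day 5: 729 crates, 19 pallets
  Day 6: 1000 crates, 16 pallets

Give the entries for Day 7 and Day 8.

For the crates, perfect cubes: 5³, 6³, 7³, …: 125, 216, 343, 512, 729, 1000 → 1331 → 1728.
Pallets: 31, 28, 25, 22, 19, 16 → 13 → 10 (−3 each step).
So the next two lines are 1331 crates, 13 pallets and 1728 crates, 10 pallets.

1331 crates, 13 pallets; 1728 crates, 10 pallets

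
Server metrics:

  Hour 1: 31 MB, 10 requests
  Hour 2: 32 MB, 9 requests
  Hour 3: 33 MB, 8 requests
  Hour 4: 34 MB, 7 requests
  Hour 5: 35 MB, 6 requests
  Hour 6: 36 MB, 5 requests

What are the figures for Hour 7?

37 MB, 4 requests

MB: 31, 32, 33, 34, 35, 36 → 37 (+1 each step).
Requests: together with the MB always sums to 41, so 10, 9, 8, 7, 6, 5 → 4.
Combining the parts gives 37 MB, 4 requests.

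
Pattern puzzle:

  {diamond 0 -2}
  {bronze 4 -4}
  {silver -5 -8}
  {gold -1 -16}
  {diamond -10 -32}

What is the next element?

For the rank, repeats diamond → bronze → silver → gold: diamond, bronze, silver, gold, diamond → bronze.
Second slot: 0, 4, -5, -1, -10 → -6 (alternating steps +4, −9, +4, −9, …).
Third slot: ×2 each step; -2, -4, -8, -16, -32 → -64.
Combining the parts gives {bronze -6 -64}.

{bronze -6 -64}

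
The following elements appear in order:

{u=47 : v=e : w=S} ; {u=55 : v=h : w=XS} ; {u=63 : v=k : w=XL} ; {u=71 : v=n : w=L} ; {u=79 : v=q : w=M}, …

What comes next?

{u=87 : v=t : w=S}

U goes 47, 55, 63, 71, 79 → 87 (+8 each step).
V: e, h, k, n, q → t (letters move forward 3 places in the alphabet).
W: runs backward through clothing sizes XS→XL, so S, XS, XL, L, M → S.
So the next element is {u=87 : v=t : w=S}.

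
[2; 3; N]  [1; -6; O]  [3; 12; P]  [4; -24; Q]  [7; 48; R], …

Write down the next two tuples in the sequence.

[11; -96; S], [18; 192; T]

First component: each term is the sum of the two before it, so 2, 1, 3, 4, 7 → 11 → 18.
Second component goes 3, -6, 12, -24, 48 → -96 → 192 (×(-2) each step).
For the letter, letters move forward 1 place in the alphabet: N, O, P, Q, R → S → T.
So the next two tuples are [11; -96; S] and [18; 192; T].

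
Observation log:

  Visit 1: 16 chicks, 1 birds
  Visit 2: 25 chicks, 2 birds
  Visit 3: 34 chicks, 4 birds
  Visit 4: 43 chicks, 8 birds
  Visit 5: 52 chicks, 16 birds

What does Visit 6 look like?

61 chicks, 32 birds

Chicks: +9 each step; 16, 25, 34, 43, 52 → 61.
Birds: 1, 2, 4, 8, 16 → 32 (×2 each step).
So the next row is 61 chicks, 32 birds.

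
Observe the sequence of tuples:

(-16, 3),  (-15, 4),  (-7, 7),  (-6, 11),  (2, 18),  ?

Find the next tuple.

(3, 29)

First entry: -16, -15, -7, -6, 2 → 3 (alternating steps +1, +8, +1, +8, …).
Second entry: 3, 4, 7, 11, 18 → 29 (each term is the sum of the two before it).
Combining the parts gives (3, 29).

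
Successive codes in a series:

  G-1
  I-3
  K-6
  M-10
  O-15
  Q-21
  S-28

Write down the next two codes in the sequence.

U-36, W-45

Letter: letters move forward 2 places in the alphabet; G, I, K, M, O, Q, S → U → W.
For the second component, differences are 2, 3, 4, … (increasing by 1 each time): 1, 3, 6, 10, 15, 21, 28 → 36 → 45.
Putting the parts together: U-36 and then W-45.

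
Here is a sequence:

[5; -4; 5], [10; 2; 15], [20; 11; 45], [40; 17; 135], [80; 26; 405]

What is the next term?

First part: ×2 each step, so 5, 10, 20, 40, 80 → 160.
Second part: -4, 2, 11, 17, 26 → 32 (alternating steps +6, +9, +6, +9, …).
Third part: 5, 15, 45, 135, 405 → 1215 (×3 each step).
Combining the parts gives [160; 32; 1215].

[160; 32; 1215]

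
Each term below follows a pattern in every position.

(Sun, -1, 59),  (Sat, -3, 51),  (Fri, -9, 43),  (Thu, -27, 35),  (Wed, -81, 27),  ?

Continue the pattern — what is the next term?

(Tue, -243, 19)

Day: Sun, Sat, Fri, Thu, Wed → Tue (runs backward through the weekdays Mon→Sun).
Second entry: ×3 each step, so -1, -3, -9, -27, -81 → -243.
Third entry goes 59, 51, 43, 35, 27 → 19 (−8 each step).
Combining the parts gives (Tue, -243, 19).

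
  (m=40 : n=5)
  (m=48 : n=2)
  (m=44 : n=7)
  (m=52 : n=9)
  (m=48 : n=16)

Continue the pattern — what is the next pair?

(m=56 : n=25)

M: alternating steps +8, −4, +8, −4, …, so 40, 48, 44, 52, 48 → 56.
For the n, each term is the sum of the two before it: 5, 2, 7, 9, 16 → 25.
Combining the parts gives (m=56 : n=25).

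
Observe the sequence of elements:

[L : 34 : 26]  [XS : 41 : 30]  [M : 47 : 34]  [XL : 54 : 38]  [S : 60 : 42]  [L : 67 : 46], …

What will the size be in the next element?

XS

Size: L, XS, M, XL, S, L → XS (repeats L → XS → M → XL → S).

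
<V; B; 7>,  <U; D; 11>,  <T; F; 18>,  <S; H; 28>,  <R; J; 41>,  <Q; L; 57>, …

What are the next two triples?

First letter: letters move back 1 place in the alphabet, so V, U, T, S, R, Q → P → O.
Second letter: B, D, F, H, J, L → N → P (letters move forward 2 places in the alphabet).
Third slot: differences are 4, 7, 10, … (increasing by 3 each time); 7, 11, 18, 28, 41, 57 → 76 → 98.
So the next two triples are <P; N; 76> and <O; P; 98>.

<P; N; 76>, <O; P; 98>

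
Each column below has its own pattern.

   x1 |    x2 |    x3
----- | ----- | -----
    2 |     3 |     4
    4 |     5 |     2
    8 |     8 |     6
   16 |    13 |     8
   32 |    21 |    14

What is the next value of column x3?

Column x1 — ×2 each step: 2, 4, 8, 16, 32 → 64.
Column x2 goes 3, 5, 8, 13, 21 → 34 (each term is the sum of the two before it).
Column x3: 4, 2, 6, 8, 14 → 22 (each term is the sum of the two before it).

22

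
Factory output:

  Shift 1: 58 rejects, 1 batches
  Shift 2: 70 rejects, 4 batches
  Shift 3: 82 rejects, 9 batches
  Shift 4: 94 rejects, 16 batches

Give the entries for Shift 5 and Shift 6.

106 rejects, 25 batches; 118 rejects, 36 batches

Rejects: 58, 70, 82, 94 → 106 → 118 (+12 each step).
Batches — differences are 3, 5, 7, … (increasing by 2 each time): 1, 4, 9, 16 → 25 → 36.
Putting the parts together: 106 rejects, 25 batches and then 118 rejects, 36 batches.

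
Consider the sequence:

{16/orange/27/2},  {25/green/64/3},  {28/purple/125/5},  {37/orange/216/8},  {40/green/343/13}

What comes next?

{49/purple/512/21}

For the first entry, alternating steps +9, +3, +9, +3, …: 16, 25, 28, 37, 40 → 49.
Colour: orange, green, purple, orange, green → purple (repeats orange → green → purple).
Third entry: 27, 64, 125, 216, 343 → 512 (perfect cubes: 3³, 4³, 5³, …).
For the fourth entry, each term is the sum of the two before it: 2, 3, 5, 8, 13 → 21.
Combining the parts gives {49/purple/512/21}.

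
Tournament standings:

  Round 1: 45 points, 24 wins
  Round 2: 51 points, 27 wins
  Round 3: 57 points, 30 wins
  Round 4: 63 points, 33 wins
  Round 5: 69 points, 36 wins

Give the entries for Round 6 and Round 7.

75 points, 39 wins; 81 points, 42 wins

Points goes 45, 51, 57, 63, 69 → 75 → 81 (+6 each step).
Wins: 24, 27, 30, 33, 36 → 39 → 42 (+3 each step).
Putting the parts together: 75 points, 39 wins and then 81 points, 42 wins.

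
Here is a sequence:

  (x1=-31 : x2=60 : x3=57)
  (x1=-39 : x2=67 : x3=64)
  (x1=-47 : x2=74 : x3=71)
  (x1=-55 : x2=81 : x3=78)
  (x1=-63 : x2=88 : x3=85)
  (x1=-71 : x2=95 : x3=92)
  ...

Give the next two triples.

(x1=-79 : x2=102 : x3=99), (x1=-87 : x2=109 : x3=106)

X1 goes -31, -39, -47, -55, -63, -71 → -79 → -87 (−8 each step).
For the x2, +7 each step: 60, 67, 74, 81, 88, 95 → 102 → 109.
X3: 57, 64, 71, 78, 85, 92 → 99 → 106 (+7 each step).
Putting the parts together: (x1=-79 : x2=102 : x3=99) and then (x1=-87 : x2=109 : x3=106).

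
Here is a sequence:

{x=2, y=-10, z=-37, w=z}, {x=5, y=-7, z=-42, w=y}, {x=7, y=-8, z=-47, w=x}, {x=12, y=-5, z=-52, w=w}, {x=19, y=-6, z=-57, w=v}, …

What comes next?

X: 2, 5, 7, 12, 19 → 31 (each term is the sum of the two before it).
Y: alternating steps +3, −1, +3, −1, …; -10, -7, -8, -5, -6 → -3.
Z: -37, -42, -47, -52, -57 → -62 (−5 each step).
W: letters move back 1 place in the alphabet; z, y, x, w, v → u.
So the next element is {x=31, y=-3, z=-62, w=u}.

{x=31, y=-3, z=-62, w=u}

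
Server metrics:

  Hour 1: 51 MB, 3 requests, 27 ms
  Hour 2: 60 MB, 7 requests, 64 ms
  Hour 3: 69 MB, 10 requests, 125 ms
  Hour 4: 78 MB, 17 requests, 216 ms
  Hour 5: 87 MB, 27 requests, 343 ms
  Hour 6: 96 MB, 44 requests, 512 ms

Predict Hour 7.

MB goes 51, 60, 69, 78, 87, 96 → 105 (+9 each step).
For the requests, each term is the sum of the two before it: 3, 7, 10, 17, 27, 44 → 71.
Ms: perfect cubes: 3³, 4³, 5³, …; 27, 64, 125, 216, 343, 512 → 729.
Putting it together: 105 MB, 71 requests, 729 ms.

105 MB, 71 requests, 729 ms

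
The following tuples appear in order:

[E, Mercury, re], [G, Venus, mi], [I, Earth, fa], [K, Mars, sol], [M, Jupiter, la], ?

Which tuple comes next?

Letter: letters move forward 2 places in the alphabet; E, G, I, K, M → O.
Planet: Mercury, Venus, Earth, Mars, Jupiter → Saturn (runs through the planets Mercury→Neptune).
Note goes re, mi, fa, sol, la → ti (runs through the solfège scale do→ti).
Combining the parts gives [O, Saturn, ti].

[O, Saturn, ti]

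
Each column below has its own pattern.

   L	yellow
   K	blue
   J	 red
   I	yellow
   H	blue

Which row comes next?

Letter: letters move back 1 place in the alphabet; L, K, J, I, H → G.
For the colour, repeats yellow → blue → red: yellow, blue, red, yellow, blue → red.
So the next row is G  red.

G  red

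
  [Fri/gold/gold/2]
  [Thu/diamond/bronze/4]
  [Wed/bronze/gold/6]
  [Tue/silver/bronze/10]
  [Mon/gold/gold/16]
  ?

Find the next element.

[Sun/diamond/bronze/26]

Day: Fri, Thu, Wed, Tue, Mon → Sun (runs backward through the weekdays Mon→Sun).
First rank: repeats gold → diamond → bronze → silver, so gold, diamond, bronze, silver, gold → diamond.
Second rank: gold, bronze, gold, bronze, gold → bronze (alternates gold ↔ bronze).
Fourth part: 2, 4, 6, 10, 16 → 26 (each term is the sum of the two before it).
Combining the parts gives [Sun/diamond/bronze/26].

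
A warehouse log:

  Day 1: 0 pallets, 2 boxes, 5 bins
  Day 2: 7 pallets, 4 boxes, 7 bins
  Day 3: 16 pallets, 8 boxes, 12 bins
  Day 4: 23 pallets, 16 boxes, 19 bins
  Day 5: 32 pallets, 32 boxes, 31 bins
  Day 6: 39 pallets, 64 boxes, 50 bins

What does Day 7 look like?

48 pallets, 128 boxes, 81 bins

Pallets — alternating steps +7, +9, +7, +9, …: 0, 7, 16, 23, 32, 39 → 48.
Boxes: ×2 each step, so 2, 4, 8, 16, 32, 64 → 128.
Bins goes 5, 7, 12, 19, 31, 50 → 81 (each term is the sum of the two before it).
So the next record is 48 pallets, 128 boxes, 81 bins.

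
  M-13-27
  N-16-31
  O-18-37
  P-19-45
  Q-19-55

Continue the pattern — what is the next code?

R-18-67

Letter: letters move forward 1 place in the alphabet, so M, N, O, P, Q → R.
Second component goes 13, 16, 18, 19, 19 → 18 (differences are 3, 2, 1, … (decreasing by 1 each time)).
Third component: 27, 31, 37, 45, 55 → 67 (differences are 4, 6, 8, … (increasing by 2 each time)).
So the next code is R-18-67.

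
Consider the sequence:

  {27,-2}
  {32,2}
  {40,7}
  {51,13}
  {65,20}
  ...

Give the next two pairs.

{82,28}, {102,37}

First coordinate: differences are 5, 8, 11, … (increasing by 3 each time), so 27, 32, 40, 51, 65 → 82 → 102.
Second coordinate: differences are 4, 5, 6, … (increasing by 1 each time); -2, 2, 7, 13, 20 → 28 → 37.
So the next two pairs are {82,28} and {102,37}.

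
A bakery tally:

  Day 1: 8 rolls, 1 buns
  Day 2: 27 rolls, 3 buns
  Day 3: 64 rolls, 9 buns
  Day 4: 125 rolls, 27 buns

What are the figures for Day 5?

216 rolls, 81 buns

Rolls goes 8, 27, 64, 125 → 216 (perfect cubes: 2³, 3³, 4³, …).
Buns: 1, 3, 9, 27 → 81 (×3 each step).
So the next line is 216 rolls, 81 buns.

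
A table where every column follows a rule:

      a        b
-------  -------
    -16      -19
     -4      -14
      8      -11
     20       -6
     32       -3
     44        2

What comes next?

56  5

For the column a, +12 each step: -16, -4, 8, 20, 32, 44 → 56.
Column b: alternating steps +5, +3, +5, +3, …, so -19, -14, -11, -6, -3, 2 → 5.
Combining the parts gives 56  5.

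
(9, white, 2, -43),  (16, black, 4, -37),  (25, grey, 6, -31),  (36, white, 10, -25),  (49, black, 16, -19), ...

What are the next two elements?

First value: perfect squares: 3², 4², 5², …, so 9, 16, 25, 36, 49 → 64 → 81.
Shade: repeats white → black → grey, so white, black, grey, white, black → grey → white.
Third value goes 2, 4, 6, 10, 16 → 26 → 42 (each term is the sum of the two before it).
Fourth value: +6 each step, so -43, -37, -31, -25, -19 → -13 → -7.
Putting the parts together: (64, grey, 26, -13) and then (81, white, 42, -7).

(64, grey, 26, -13), (81, white, 42, -7)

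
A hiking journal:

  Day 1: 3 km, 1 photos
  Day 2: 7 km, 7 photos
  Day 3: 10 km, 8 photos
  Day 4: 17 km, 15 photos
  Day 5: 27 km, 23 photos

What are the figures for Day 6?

44 km, 38 photos

Km — each term is the sum of the two before it: 3, 7, 10, 17, 27 → 44.
Photos — each term is the sum of the two before it: 1, 7, 8, 15, 23 → 38.
Putting it together: 44 km, 38 photos.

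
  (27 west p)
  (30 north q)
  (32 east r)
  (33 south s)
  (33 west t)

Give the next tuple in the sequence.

(32 north u)

First slot: 27, 30, 32, 33, 33 → 32 (differences are 3, 2, 1, … (decreasing by 1 each time)).
Direction goes west, north, east, south, west → north (repeats west → north → east → south).
For the letter, letters move forward 1 place in the alphabet: p, q, r, s, t → u.
Combining the parts gives (32 north u).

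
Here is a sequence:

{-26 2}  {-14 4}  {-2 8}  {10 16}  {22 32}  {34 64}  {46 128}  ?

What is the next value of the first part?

First part — +12 each step: -26, -14, -2, 10, 22, 34, 46 → 58.

58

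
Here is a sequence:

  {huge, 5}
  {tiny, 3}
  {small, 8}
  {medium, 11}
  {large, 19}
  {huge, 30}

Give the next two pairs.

For the size, repeats huge → tiny → small → medium → large: huge, tiny, small, medium, large, huge → tiny → small.
Second coordinate: 5, 3, 8, 11, 19, 30 → 49 → 79 (each term is the sum of the two before it).
Putting the parts together: {tiny, 49} and then {small, 79}.

{tiny, 49}, {small, 79}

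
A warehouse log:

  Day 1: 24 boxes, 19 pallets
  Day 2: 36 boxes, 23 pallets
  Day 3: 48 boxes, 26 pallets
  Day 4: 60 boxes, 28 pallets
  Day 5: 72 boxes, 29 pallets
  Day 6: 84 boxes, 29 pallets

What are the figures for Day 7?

96 boxes, 28 pallets

Boxes: +12 each step; 24, 36, 48, 60, 72, 84 → 96.
Pallets: 19, 23, 26, 28, 29, 29 → 28 (differences are 4, 3, 2, … (decreasing by 1 each time)).
Putting it together: 96 boxes, 28 pallets.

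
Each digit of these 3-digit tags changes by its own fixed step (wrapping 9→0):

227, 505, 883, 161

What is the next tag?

449

First digit goes 2, 5, 8, 1 → 4 (+3 each step, mod 10).
Second digit: −2 each step, mod 10, so 2, 0, 8, 6 → 4.
For the third digit, −2 each step, mod 10: 7, 5, 3, 1 → 9.
So the next tag is 449.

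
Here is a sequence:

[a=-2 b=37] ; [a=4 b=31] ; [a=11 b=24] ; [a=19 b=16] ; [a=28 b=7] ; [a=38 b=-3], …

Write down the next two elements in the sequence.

A: -2, 4, 11, 19, 28, 38 → 49 → 61 (differences are 6, 7, 8, … (increasing by 1 each time)).
B goes 37, 31, 24, 16, 7, -3 → -14 → -26 (together with the a always sums to 35).
Putting the parts together: [a=49 b=-14] and then [a=61 b=-26].

[a=49 b=-14], [a=61 b=-26]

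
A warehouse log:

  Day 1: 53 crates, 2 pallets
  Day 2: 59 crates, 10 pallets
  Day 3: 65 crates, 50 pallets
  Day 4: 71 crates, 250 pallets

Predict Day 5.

77 crates, 1250 pallets

Crates: 53, 59, 65, 71 → 77 (+6 each step).
Pallets: ×5 each step, so 2, 10, 50, 250 → 1250.
Combining the parts gives 77 crates, 1250 pallets.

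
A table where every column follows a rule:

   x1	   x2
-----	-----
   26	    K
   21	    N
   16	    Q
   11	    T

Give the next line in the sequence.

6  W

Column x1: 26, 21, 16, 11 → 6 (−5 each step).
Column x2 — letters move forward 3 places in the alphabet: K, N, Q, T → W.
So the next line is 6  W.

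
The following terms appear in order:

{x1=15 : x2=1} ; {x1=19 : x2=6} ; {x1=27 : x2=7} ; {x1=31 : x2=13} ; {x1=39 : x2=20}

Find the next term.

{x1=43 : x2=33}

X1 goes 15, 19, 27, 31, 39 → 43 (alternating steps +4, +8, +4, +8, …).
X2 goes 1, 6, 7, 13, 20 → 33 (each term is the sum of the two before it).
So the next term is {x1=43 : x2=33}.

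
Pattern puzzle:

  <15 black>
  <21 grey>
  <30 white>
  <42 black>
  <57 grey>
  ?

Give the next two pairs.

First slot: 15, 21, 30, 42, 57 → 75 → 96 (differences are 6, 9, 12, … (increasing by 3 each time)).
Shade: black, grey, white, black, grey → white → black (repeats black → grey → white).
Putting the parts together: <75 white> and then <96 black>.

<75 white>, <96 black>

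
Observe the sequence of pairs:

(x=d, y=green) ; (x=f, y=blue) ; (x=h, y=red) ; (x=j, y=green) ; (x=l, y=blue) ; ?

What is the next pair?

(x=n, y=red)

For the x, letters move forward 2 places in the alphabet: d, f, h, j, l → n.
Y — repeats green → blue → red: green, blue, red, green, blue → red.
Putting it together: (x=n, y=red).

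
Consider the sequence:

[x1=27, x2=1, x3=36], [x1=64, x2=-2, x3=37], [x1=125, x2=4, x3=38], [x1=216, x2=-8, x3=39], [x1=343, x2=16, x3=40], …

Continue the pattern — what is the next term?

X1: perfect cubes: 3³, 4³, 5³, …, so 27, 64, 125, 216, 343 → 512.
X2: ×(-2) each step, so 1, -2, 4, -8, 16 → -32.
X3: +1 each step, so 36, 37, 38, 39, 40 → 41.
Putting it together: [x1=512, x2=-32, x3=41].

[x1=512, x2=-32, x3=41]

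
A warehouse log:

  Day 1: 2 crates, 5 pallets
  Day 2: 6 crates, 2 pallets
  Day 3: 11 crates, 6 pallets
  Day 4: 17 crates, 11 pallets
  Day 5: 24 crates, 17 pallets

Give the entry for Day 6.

For the crates, differences are 4, 5, 6, … (increasing by 1 each time): 2, 6, 11, 17, 24 → 32.
Pallets: 5, 2, 6, 11, 17 → 24 (always the previous value of the crates).
So the next row is 32 crates, 24 pallets.

32 crates, 24 pallets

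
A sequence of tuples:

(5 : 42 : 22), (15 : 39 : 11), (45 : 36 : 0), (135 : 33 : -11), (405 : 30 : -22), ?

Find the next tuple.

(1215 : 27 : -33)

First slot: 5, 15, 45, 135, 405 → 1215 (×3 each step).
For the second slot, −3 each step: 42, 39, 36, 33, 30 → 27.
For the third slot, −11 each step: 22, 11, 0, -11, -22 → -33.
Combining the parts gives (1215 : 27 : -33).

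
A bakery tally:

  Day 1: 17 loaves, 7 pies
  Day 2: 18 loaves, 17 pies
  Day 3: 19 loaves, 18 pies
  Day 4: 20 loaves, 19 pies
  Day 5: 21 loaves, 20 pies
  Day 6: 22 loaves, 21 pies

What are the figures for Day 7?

23 loaves, 22 pies

Loaves — +1 each step: 17, 18, 19, 20, 21, 22 → 23.
Pies goes 7, 17, 18, 19, 20, 21 → 22 (always the previous value of the loaves).
Combining the parts gives 23 loaves, 22 pies.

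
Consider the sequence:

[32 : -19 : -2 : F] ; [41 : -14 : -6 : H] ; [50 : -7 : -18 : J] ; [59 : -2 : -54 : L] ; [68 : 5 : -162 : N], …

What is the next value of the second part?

Second part goes -19, -14, -7, -2, 5 → 10 (alternating steps +5, +7, +5, +7, …).

10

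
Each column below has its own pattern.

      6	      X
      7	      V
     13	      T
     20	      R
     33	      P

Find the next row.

53  N

For the first component, each term is the sum of the two before it: 6, 7, 13, 20, 33 → 53.
Letter goes X, V, T, R, P → N (letters move back 2 places in the alphabet).
Putting it together: 53  N.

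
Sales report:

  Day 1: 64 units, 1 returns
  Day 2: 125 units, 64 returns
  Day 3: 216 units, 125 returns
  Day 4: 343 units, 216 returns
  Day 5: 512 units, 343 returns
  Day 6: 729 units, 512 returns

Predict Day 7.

1000 units, 729 returns

Units: perfect cubes: 4³, 5³, 6³, …; 64, 125, 216, 343, 512, 729 → 1000.
Returns: always the previous value of the units, so 1, 64, 125, 216, 343, 512 → 729.
Combining the parts gives 1000 units, 729 returns.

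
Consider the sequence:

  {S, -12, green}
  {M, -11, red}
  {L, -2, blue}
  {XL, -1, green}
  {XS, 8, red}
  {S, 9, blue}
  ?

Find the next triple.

{M, 18, green}

Size: repeats S → M → L → XL → XS, so S, M, L, XL, XS, S → M.
Second slot: alternating steps +1, +9, +1, +9, …, so -12, -11, -2, -1, 8, 9 → 18.
For the colour, repeats green → red → blue: green, red, blue, green, red, blue → green.
So the next triple is {M, 18, green}.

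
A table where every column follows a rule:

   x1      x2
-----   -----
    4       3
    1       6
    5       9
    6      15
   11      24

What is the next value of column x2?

39

Column x2 — each term is the sum of the two before it: 3, 6, 9, 15, 24 → 39.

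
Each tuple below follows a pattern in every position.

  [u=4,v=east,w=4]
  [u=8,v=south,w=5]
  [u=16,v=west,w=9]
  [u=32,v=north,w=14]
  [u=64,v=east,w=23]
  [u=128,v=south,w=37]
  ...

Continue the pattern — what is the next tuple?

[u=256,v=west,w=60]

U — ×2 each step: 4, 8, 16, 32, 64, 128 → 256.
V: repeats east → south → west → north, so east, south, west, north, east, south → west.
W — each term is the sum of the two before it: 4, 5, 9, 14, 23, 37 → 60.
Putting it together: [u=256,v=west,w=60].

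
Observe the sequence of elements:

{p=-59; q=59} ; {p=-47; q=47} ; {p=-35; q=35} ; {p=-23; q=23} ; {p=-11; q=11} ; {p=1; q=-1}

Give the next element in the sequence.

P goes -59, -47, -35, -23, -11, 1 → 13 (+12 each step).
Q: 59, 47, 35, 23, 11, -1 → -13 (always the negative of the p).
So the next element is {p=13; q=-13}.

{p=13; q=-13}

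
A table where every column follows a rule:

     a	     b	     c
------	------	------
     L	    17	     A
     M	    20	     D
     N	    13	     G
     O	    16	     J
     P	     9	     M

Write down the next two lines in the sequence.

Q  12  P; R  5  S

Column a: L, M, N, O, P → Q → R (letters move forward 1 place in the alphabet).
Column b goes 17, 20, 13, 16, 9 → 12 → 5 (alternating steps +3, −7, +3, −7, …).
Column c: A, D, G, J, M → P → S (letters move forward 3 places in the alphabet).
So the next two lines are Q  12  P and R  5  S.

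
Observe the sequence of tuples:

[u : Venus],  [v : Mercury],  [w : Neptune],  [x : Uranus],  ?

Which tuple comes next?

Letter: letters move forward 1 place in the alphabet; u, v, w, x → y.
Planet: runs backward through the planets Mercury→Neptune; Venus, Mercury, Neptune, Uranus → Saturn.
Putting it together: [y : Saturn].

[y : Saturn]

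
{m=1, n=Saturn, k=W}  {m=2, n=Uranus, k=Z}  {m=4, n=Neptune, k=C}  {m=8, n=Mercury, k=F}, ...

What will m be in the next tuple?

M: 1, 2, 4, 8 → 16 (×2 each step).

16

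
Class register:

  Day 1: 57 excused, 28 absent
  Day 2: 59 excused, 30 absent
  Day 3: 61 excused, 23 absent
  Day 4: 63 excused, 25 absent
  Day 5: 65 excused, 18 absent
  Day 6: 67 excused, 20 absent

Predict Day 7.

69 excused, 13 absent

Excused: +2 each step; 57, 59, 61, 63, 65, 67 → 69.
Absent — alternating steps +2, −7, +2, −7, …: 28, 30, 23, 25, 18, 20 → 13.
Combining the parts gives 69 excused, 13 absent.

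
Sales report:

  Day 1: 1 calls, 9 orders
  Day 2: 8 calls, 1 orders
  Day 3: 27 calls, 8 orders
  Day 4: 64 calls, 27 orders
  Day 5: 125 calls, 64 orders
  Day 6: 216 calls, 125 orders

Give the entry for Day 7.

343 calls, 216 orders

For the calls, perfect cubes: 1³, 2³, 3³, …: 1, 8, 27, 64, 125, 216 → 343.
Orders: always the previous value of the calls; 9, 1, 8, 27, 64, 125 → 216.
Combining the parts gives 343 calls, 216 orders.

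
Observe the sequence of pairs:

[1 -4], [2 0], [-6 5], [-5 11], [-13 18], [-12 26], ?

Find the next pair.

[-20 35]

For the first part, alternating steps +1, −8, +1, −8, …: 1, 2, -6, -5, -13, -12 → -20.
Second part: differences are 4, 5, 6, … (increasing by 1 each time); -4, 0, 5, 11, 18, 26 → 35.
So the next pair is [-20 35].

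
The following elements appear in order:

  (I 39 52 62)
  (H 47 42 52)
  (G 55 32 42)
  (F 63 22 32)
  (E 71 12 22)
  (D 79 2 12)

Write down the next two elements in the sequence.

Letter: letters move back 1 place in the alphabet, so I, H, G, F, E, D → C → B.
Second slot goes 39, 47, 55, 63, 71, 79 → 87 → 95 (+8 each step).
Third slot: −10 each step; 52, 42, 32, 22, 12, 2 → -8 → -18.
Fourth slot goes 62, 52, 42, 32, 22, 12 → 2 → -8 (always 10 more than the third slot).
So the next two elements are (C 87 -8 2) and (B 95 -18 -8).

(C 87 -8 2), (B 95 -18 -8)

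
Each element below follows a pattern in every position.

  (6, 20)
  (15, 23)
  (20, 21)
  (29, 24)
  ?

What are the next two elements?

First slot — alternating steps +9, +5, +9, +5, …: 6, 15, 20, 29 → 34 → 43.
Second slot: 20, 23, 21, 24 → 22 → 25 (alternating steps +3, −2, +3, −2, …).
So the next two elements are (34, 22) and (43, 25).

(34, 22), (43, 25)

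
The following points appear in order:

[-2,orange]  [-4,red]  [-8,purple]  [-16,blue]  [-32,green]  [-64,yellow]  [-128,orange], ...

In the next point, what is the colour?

Colour: repeats orange → red → purple → blue → green → yellow; orange, red, purple, blue, green, yellow, orange → red.

red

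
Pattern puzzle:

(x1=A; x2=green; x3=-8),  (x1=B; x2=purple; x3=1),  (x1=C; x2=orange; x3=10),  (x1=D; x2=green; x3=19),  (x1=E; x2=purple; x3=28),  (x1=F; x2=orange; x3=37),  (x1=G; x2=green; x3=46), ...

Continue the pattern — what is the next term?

X1: letters move forward 1 place in the alphabet, so A, B, C, D, E, F, G → H.
X2 — repeats green → purple → orange: green, purple, orange, green, purple, orange, green → purple.
X3 goes -8, 1, 10, 19, 28, 37, 46 → 55 (+9 each step).
So the next term is (x1=H; x2=purple; x3=55).

(x1=H; x2=purple; x3=55)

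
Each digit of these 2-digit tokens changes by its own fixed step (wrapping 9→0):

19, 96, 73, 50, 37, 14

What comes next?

91

First digit goes 1, 9, 7, 5, 3, 1 → 9 (−2 each step, mod 10).
For the second digit, −3 each step, mod 10: 9, 6, 3, 0, 7, 4 → 1.
So the next token is 91.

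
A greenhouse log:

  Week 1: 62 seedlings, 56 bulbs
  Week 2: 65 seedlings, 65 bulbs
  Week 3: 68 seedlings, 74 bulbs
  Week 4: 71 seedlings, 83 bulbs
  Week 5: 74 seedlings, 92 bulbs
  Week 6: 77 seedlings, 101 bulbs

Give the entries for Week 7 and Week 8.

Seedlings — +3 each step: 62, 65, 68, 71, 74, 77 → 80 → 83.
Bulbs: +9 each step; 56, 65, 74, 83, 92, 101 → 110 → 119.
So the next two lines are 80 seedlings, 110 bulbs and 83 seedlings, 119 bulbs.

80 seedlings, 110 bulbs; 83 seedlings, 119 bulbs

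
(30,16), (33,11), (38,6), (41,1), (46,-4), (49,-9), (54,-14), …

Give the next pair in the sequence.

First coordinate — alternating steps +3, +5, +3, +5, …: 30, 33, 38, 41, 46, 49, 54 → 57.
Second coordinate — −5 each step: 16, 11, 6, 1, -4, -9, -14 → -19.
So the next pair is (57,-19).

(57,-19)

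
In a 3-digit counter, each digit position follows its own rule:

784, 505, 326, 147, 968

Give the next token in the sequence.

789

First digit: 7, 5, 3, 1, 9 → 7 (−2 each step, mod 10).
Second digit — +2 each step, mod 10: 8, 0, 2, 4, 6 → 8.
Third digit — +1 each step, mod 10: 4, 5, 6, 7, 8 → 9.
Putting it together: 789.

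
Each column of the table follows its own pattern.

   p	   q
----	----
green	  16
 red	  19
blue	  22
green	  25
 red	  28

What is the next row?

blue  31

Column p: green, red, blue, green, red → blue (repeats green → red → blue).
Column q: +3 each step, so 16, 19, 22, 25, 28 → 31.
Combining the parts gives blue  31.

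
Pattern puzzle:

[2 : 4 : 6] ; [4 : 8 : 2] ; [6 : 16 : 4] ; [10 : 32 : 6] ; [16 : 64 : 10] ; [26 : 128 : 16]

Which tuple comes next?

For the first value, each term is the sum of the two before it: 2, 4, 6, 10, 16, 26 → 42.
Second value: ×2 each step; 4, 8, 16, 32, 64, 128 → 256.
Third value: 6, 2, 4, 6, 10, 16 → 26 (always the previous value of the first value).
Combining the parts gives [42 : 256 : 26].

[42 : 256 : 26]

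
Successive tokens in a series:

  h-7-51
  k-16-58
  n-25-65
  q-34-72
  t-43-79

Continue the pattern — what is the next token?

w-52-86

Letter: letters move forward 3 places in the alphabet; h, k, n, q, t → w.
Second component: +9 each step, so 7, 16, 25, 34, 43 → 52.
Third component goes 51, 58, 65, 72, 79 → 86 (+7 each step).
Putting it together: w-52-86.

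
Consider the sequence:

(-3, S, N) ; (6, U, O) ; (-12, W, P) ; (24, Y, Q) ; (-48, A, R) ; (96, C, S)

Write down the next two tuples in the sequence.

(-192, E, T), (384, G, U)

First component: ×(-2) each step, so -3, 6, -12, 24, -48, 96 → -192 → 384.
First letter — letters move forward 2 places in the alphabet, wrapping Z→A: S, U, W, Y, A, C → E → G.
For the second letter, letters move forward 1 place in the alphabet: N, O, P, Q, R, S → T → U.
So the next two tuples are (-192, E, T) and (384, G, U).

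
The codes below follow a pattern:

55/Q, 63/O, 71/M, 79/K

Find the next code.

First component: +8 each step; 55, 63, 71, 79 → 87.
Letter: letters move back 2 places in the alphabet, so Q, O, M, K → I.
Combining the parts gives 87/I.

87/I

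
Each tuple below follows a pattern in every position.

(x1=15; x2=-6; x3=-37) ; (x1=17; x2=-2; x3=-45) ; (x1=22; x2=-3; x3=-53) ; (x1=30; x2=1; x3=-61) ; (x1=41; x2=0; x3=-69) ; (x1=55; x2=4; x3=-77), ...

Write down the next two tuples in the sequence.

X1: 15, 17, 22, 30, 41, 55 → 72 → 92 (differences are 2, 5, 8, … (increasing by 3 each time)).
X2 goes -6, -2, -3, 1, 0, 4 → 3 → 7 (alternating steps +4, −1, +4, −1, …).
For the x3, −8 each step: -37, -45, -53, -61, -69, -77 → -85 → -93.
Putting the parts together: (x1=72; x2=3; x3=-85) and then (x1=92; x2=7; x3=-93).

(x1=72; x2=3; x3=-85), (x1=92; x2=7; x3=-93)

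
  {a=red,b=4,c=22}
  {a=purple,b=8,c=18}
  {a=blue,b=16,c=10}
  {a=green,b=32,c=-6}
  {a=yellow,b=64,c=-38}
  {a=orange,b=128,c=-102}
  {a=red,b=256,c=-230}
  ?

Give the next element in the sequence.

A: repeats red → purple → blue → green → yellow → orange, so red, purple, blue, green, yellow, orange, red → purple.
B: ×2 each step, so 4, 8, 16, 32, 64, 128, 256 → 512.
C — together with the b always sums to 26: 22, 18, 10, -6, -38, -102, -230 → -486.
Putting it together: {a=purple,b=512,c=-486}.

{a=purple,b=512,c=-486}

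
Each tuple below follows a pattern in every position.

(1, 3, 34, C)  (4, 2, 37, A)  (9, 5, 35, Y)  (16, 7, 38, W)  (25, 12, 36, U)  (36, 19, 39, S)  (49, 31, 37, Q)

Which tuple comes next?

First entry — perfect squares: 1², 2², 3², …: 1, 4, 9, 16, 25, 36, 49 → 64.
Second entry goes 3, 2, 5, 7, 12, 19, 31 → 50 (each term is the sum of the two before it).
For the third entry, alternating steps +3, −2, +3, −2, …: 34, 37, 35, 38, 36, 39, 37 → 40.
Letter — letters move back 2 places in the alphabet, wrapping A→Z: C, A, Y, W, U, S, Q → O.
Putting it together: (64, 50, 40, O).

(64, 50, 40, O)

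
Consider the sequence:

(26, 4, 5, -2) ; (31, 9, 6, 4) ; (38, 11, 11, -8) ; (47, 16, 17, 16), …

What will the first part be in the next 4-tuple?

58

First part: 26, 31, 38, 47 → 58 (differences are 5, 7, 9, … (increasing by 2 each time)).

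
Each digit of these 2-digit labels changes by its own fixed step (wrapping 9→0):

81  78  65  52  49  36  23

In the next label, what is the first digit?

1

First digit — −1 each step, mod 10: 8, 7, 6, 5, 4, 3, 2 → 1.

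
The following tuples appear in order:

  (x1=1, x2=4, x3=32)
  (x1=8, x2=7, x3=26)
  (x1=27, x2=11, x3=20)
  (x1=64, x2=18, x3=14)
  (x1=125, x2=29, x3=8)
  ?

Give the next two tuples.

(x1=216, x2=47, x3=2), (x1=343, x2=76, x3=-4)

X1: perfect cubes: 1³, 2³, 3³, …, so 1, 8, 27, 64, 125 → 216 → 343.
X2 — each term is the sum of the two before it: 4, 7, 11, 18, 29 → 47 → 76.
For the x3, −6 each step: 32, 26, 20, 14, 8 → 2 → -4.
So the next two tuples are (x1=216, x2=47, x3=2) and (x1=343, x2=76, x3=-4).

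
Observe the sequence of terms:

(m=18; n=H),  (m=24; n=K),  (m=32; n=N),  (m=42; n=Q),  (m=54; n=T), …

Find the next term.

For the m, differences are 6, 8, 10, … (increasing by 2 each time): 18, 24, 32, 42, 54 → 68.
N goes H, K, N, Q, T → W (letters move forward 3 places in the alphabet).
So the next term is (m=68; n=W).

(m=68; n=W)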